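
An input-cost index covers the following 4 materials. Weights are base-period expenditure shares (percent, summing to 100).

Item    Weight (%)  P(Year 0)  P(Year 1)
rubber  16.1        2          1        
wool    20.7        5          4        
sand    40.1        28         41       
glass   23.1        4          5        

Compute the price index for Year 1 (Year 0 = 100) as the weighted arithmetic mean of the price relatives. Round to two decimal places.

rubber: 16.1 × (1/2) = 16.1 × 0.500000 = 8.0500
wool: 20.7 × (4/5) = 20.7 × 0.800000 = 16.5600
sand: 40.1 × (41/28) = 40.1 × 1.464286 = 58.7179
glass: 23.1 × (5/4) = 23.1 × 1.250000 = 28.8750
Index = Σ wᵢ·(p₁ᵢ/p₀ᵢ) = 8.0500 + 16.5600 + 58.7179 + 28.8750 = 112.2029

112.20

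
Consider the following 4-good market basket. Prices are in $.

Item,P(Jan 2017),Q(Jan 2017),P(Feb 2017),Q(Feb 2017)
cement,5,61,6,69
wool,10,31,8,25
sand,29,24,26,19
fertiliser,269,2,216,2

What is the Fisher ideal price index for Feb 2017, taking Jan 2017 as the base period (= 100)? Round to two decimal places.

90.88

Laspeyres component (base-period weights):
ΣP(Feb 2017)Q(Jan 2017) = 6×61 + 8×31 + 26×24 + 216×2 = 366 + 248 + 624 + 432 = 1670
ΣP(Jan 2017)Q(Jan 2017) = 5×61 + 10×31 + 29×24 + 269×2 = 305 + 310 + 696 + 538 = 1849
L = 1670 / 1849 × 100 = 90.3191
Paasche component (current-period weights):
ΣP(Feb 2017)Q(Feb 2017) = 6×69 + 8×25 + 26×19 + 216×2 = 414 + 200 + 494 + 432 = 1540
ΣP(Jan 2017)Q(Feb 2017) = 5×69 + 10×25 + 29×19 + 269×2 = 345 + 250 + 551 + 538 = 1684
P = 1540 / 1684 × 100 = 91.4489
Fisher = √(L × P) = √(90.3191 × 91.4489) = 90.8823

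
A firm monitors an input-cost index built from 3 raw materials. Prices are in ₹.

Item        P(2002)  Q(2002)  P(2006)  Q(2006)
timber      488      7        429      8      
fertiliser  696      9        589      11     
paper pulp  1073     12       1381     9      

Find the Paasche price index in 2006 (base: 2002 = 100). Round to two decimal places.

105.29

Paasche price index uses current-period quantities as weights.
ΣP(2006)·Q(2006) = 429×8 + 589×11 + 1381×9 = 3432 + 6479 + 12429 = 22340
ΣP(2002)·Q(2006) = 488×8 + 696×11 + 1073×9 = 3904 + 7656 + 9657 = 21217
Index = 22340 / 21217 × 100 = 105.2929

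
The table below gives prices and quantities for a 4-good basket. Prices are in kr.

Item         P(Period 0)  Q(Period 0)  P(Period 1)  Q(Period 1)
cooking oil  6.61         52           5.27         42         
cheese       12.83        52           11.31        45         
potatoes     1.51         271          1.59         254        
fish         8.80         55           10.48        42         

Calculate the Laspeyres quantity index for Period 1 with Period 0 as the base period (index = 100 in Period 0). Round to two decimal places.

Laspeyres quantity index uses base-period prices as weights.
ΣP(Period 0)·Q(Period 1) = 6.61×42 + 12.83×45 + 1.51×254 + 8.80×42 = 277.62 + 577.35 + 383.54 + 369.6 = 1608.11
ΣP(Period 0)·Q(Period 0) = 6.61×52 + 12.83×52 + 1.51×271 + 8.80×55 = 343.72 + 667.16 + 409.21 + 484 = 1904.09
Index = 1608.11 / 1904.09 × 100 = 84.4556

84.46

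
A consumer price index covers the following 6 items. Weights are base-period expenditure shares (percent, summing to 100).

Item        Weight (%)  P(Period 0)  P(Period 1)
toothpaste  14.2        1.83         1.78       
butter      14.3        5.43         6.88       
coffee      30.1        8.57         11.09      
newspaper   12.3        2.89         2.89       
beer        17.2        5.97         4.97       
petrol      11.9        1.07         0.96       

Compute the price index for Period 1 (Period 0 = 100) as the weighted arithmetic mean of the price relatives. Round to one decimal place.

108.2

toothpaste: 14.2 × (1.78/1.83) = 14.2 × 0.972678 = 13.8120
butter: 14.3 × (6.88/5.43) = 14.3 × 1.267035 = 18.1186
coffee: 30.1 × (11.09/8.57) = 30.1 × 1.294049 = 38.9509
newspaper: 12.3 × (2.89/2.89) = 12.3 × 1.000000 = 12.3000
beer: 17.2 × (4.97/5.97) = 17.2 × 0.832496 = 14.3189
petrol: 11.9 × (0.96/1.07) = 11.9 × 0.897196 = 10.6766
Index = Σ wᵢ·(p₁ᵢ/p₀ᵢ) = 13.8120 + 18.1186 + 38.9509 + 12.3000 + 14.3189 + 10.6766 = 108.1771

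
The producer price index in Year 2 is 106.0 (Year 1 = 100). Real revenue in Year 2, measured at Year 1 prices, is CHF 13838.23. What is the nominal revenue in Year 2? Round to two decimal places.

Nominal = Real × (Index/100) = 13838.23 × (106.0/100)
        = 13838.23 × 1.060 = 14668.5238

14668.52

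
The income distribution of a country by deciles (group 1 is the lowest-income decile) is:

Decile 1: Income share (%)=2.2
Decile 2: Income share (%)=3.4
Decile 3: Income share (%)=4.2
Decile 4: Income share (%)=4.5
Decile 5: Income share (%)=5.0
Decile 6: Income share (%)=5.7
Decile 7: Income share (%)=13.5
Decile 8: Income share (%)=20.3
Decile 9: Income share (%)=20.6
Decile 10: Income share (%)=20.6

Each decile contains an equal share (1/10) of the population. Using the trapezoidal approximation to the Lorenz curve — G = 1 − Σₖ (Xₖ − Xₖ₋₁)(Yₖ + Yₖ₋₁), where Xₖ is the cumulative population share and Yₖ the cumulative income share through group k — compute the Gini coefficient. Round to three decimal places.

Cumulative income shares Yₖ: 0.0220, 0.0560, 0.0980, 0.1430, 0.1930, 0.2500, 0.3850, 0.5880, 0.7940, 1.0000
Σ (Xₖ−Xₖ₋₁)(Yₖ+Yₖ₋₁) = (1/10)(0.0220+0.0000) + (1/10)(0.0560+0.0220) + (1/10)(0.0980+0.0560) + (1/10)(0.1430+0.0980) + (1/10)(0.1930+0.1430) + (1/10)(0.2500+0.1930) + (1/10)(0.3850+0.2500) + (1/10)(0.5880+0.3850) + (1/10)(0.7940+0.5880) + (1/10)(1.0000+0.7940)
  = 0.0022 + 0.0078 + 0.0154 + 0.0241 + 0.0336 + 0.0443 + 0.0635 + 0.0973 + 0.1382 + 0.1794 = 0.6058
G = 1 − 0.6058 = 0.3942

0.394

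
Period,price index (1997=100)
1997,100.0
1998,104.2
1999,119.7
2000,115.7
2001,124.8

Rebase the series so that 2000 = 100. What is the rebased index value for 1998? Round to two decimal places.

90.06

Rebased(1998) = 104.2 / 115.7 × 100 = 90.0605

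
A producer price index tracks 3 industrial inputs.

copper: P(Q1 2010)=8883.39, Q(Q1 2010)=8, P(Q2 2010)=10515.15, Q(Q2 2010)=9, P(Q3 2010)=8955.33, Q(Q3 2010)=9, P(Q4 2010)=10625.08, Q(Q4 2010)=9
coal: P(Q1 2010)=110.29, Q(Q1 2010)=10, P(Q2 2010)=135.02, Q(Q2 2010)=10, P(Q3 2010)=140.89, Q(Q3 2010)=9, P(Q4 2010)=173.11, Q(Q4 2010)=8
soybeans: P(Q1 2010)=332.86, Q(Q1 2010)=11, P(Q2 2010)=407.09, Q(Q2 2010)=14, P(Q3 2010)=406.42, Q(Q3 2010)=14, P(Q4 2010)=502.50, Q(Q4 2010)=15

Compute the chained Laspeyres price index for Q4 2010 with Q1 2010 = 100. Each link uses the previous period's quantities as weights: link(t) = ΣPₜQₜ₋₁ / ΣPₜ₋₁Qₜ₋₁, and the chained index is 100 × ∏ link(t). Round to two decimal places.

Link Q1 2010→Q2 2010:
ΣP(Q2 2010)Q(Q1 2010) = 10515.15×8 + 135.02×10 + 407.09×11 = 84121.2 + 1350.2 + 4477.99 = 89949.39
ΣP(Q1 2010)Q(Q1 2010) = 8883.39×8 + 110.29×10 + 332.86×11 = 71067.12 + 1102.9 + 3661.46 = 75831.48
link = 89949.39/75831.48 = 1.186175
Link Q2 2010→Q3 2010:
ΣP(Q3 2010)Q(Q2 2010) = 8955.33×9 + 140.89×10 + 406.42×14 = 80597.97 + 1408.9 + 5689.88 = 87696.75
ΣP(Q2 2010)Q(Q2 2010) = 10515.15×9 + 135.02×10 + 407.09×14 = 94636.35 + 1350.2 + 5699.26 = 101685.81
link = 87696.75/101685.81 = 0.862429
Link Q3 2010→Q4 2010:
ΣP(Q4 2010)Q(Q3 2010) = 10625.08×9 + 173.11×9 + 502.50×14 = 95625.72 + 1557.99 + 7035 = 104218.71
ΣP(Q3 2010)Q(Q3 2010) = 8955.33×9 + 140.89×9 + 406.42×14 = 80597.97 + 1268.01 + 5689.88 = 87555.86
link = 104218.71/87555.86 = 1.190311
Chained index = 100 × 1.186175 × 0.862429 × 1.190311 = 121.7678

121.77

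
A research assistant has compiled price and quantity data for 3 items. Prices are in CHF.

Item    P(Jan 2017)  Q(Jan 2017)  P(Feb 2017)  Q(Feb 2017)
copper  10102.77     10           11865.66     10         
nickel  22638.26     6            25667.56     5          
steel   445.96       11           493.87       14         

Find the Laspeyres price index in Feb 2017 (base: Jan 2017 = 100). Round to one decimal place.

115.0

Laspeyres price index uses base-period quantities as weights.
ΣP(Feb 2017)·Q(Jan 2017) = 11865.66×10 + 25667.56×6 + 493.87×11 = 118656.6 + 154005.36 + 5432.57 = 278094.53
ΣP(Jan 2017)·Q(Jan 2017) = 10102.77×10 + 22638.26×6 + 445.96×11 = 101027.7 + 135829.56 + 4905.56 = 241762.82
Index = 278094.53 / 241762.82 × 100 = 115.0278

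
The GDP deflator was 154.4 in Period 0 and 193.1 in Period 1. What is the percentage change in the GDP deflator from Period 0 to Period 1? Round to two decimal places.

Change = (193.1 − 154.4) / 154.4 × 100
       = 38.7 / 154.4 × 100 = 25.0648%

25.06%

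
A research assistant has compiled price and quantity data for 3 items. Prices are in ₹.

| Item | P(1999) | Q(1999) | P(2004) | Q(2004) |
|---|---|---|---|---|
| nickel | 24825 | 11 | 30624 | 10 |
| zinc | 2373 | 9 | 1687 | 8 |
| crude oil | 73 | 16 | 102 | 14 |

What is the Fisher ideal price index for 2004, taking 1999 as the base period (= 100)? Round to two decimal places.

119.69

Laspeyres component (base-period weights):
ΣP(2004)Q(1999) = 30624×11 + 1687×9 + 102×16 = 336864 + 15183 + 1632 = 353679
ΣP(1999)Q(1999) = 24825×11 + 2373×9 + 73×16 = 273075 + 21357 + 1168 = 295600
L = 353679 / 295600 × 100 = 119.6478
Paasche component (current-period weights):
ΣP(2004)Q(2004) = 30624×10 + 1687×8 + 102×14 = 306240 + 13496 + 1428 = 321164
ΣP(1999)Q(2004) = 24825×10 + 2373×8 + 73×14 = 248250 + 18984 + 1022 = 268256
P = 321164 / 268256 × 100 = 119.7230
Fisher = √(L × P) = √(119.6478 × 119.7230) = 119.6854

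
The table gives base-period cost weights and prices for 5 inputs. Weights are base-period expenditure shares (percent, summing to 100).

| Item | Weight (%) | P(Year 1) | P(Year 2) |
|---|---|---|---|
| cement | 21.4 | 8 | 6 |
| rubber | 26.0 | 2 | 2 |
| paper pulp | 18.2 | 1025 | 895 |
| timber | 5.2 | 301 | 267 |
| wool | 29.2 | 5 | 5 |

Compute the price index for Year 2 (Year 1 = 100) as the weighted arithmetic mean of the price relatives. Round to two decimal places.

cement: 21.4 × (6/8) = 21.4 × 0.750000 = 16.0500
rubber: 26.0 × (2/2) = 26.0 × 1.000000 = 26.0000
paper pulp: 18.2 × (895/1025) = 18.2 × 0.873171 = 15.8917
timber: 5.2 × (267/301) = 5.2 × 0.887043 = 4.6126
wool: 29.2 × (5/5) = 29.2 × 1.000000 = 29.2000
Index = Σ wᵢ·(p₁ᵢ/p₀ᵢ) = 16.0500 + 26.0000 + 15.8917 + 4.6126 + 29.2000 = 91.7543

91.75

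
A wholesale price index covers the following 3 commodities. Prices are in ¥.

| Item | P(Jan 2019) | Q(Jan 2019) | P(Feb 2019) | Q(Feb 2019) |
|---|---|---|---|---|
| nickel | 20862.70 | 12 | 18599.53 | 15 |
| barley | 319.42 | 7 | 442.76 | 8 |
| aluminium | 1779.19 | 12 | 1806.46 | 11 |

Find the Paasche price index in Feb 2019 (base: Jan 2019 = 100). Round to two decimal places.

Paasche price index uses current-period quantities as weights.
ΣP(Feb 2019)·Q(Feb 2019) = 18599.53×15 + 442.76×8 + 1806.46×11 = 278992.95 + 3542.08 + 19871.06 = 302406.09
ΣP(Jan 2019)·Q(Feb 2019) = 20862.70×15 + 319.42×8 + 1779.19×11 = 312940.5 + 2555.36 + 19571.09 = 335066.95
Index = 302406.09 / 335066.95 × 100 = 90.2524

90.25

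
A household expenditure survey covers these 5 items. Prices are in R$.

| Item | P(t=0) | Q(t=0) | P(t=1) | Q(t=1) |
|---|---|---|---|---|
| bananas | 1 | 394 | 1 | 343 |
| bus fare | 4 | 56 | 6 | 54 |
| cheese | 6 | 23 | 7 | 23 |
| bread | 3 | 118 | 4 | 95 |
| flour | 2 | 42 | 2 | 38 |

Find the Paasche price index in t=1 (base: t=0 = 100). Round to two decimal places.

121.36

Paasche price index uses current-period quantities as weights.
ΣP(t=1)·Q(t=1) = 1×343 + 6×54 + 7×23 + 4×95 + 2×38 = 343 + 324 + 161 + 380 + 76 = 1284
ΣP(t=0)·Q(t=1) = 1×343 + 4×54 + 6×23 + 3×95 + 2×38 = 343 + 216 + 138 + 285 + 76 = 1058
Index = 1284 / 1058 × 100 = 121.3611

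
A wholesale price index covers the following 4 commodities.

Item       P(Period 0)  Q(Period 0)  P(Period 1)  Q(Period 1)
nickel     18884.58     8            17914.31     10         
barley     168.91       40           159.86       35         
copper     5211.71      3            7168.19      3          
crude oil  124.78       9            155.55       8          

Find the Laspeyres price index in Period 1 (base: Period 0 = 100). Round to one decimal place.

Laspeyres price index uses base-period quantities as weights.
ΣP(Period 1)·Q(Period 0) = 17914.31×8 + 159.86×40 + 7168.19×3 + 155.55×9 = 143314.48 + 6394.4 + 21504.57 + 1399.95 = 172613.4
ΣP(Period 0)·Q(Period 0) = 18884.58×8 + 168.91×40 + 5211.71×3 + 124.78×9 = 151076.64 + 6756.4 + 15635.13 + 1123.02 = 174591.19
Index = 172613.4 / 174591.19 × 100 = 98.8672

98.9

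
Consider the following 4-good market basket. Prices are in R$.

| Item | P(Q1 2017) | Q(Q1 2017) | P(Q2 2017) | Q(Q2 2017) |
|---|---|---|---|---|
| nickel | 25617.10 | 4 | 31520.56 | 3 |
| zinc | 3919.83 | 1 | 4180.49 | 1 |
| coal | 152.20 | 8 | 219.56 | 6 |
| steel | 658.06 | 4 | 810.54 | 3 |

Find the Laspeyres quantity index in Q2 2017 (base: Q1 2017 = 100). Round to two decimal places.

Laspeyres quantity index uses base-period prices as weights.
ΣP(Q1 2017)·Q(Q2 2017) = 25617.10×3 + 3919.83×1 + 152.20×6 + 658.06×3 = 76851.3 + 3919.83 + 913.2 + 1974.18 = 83658.51
ΣP(Q1 2017)·Q(Q1 2017) = 25617.10×4 + 3919.83×1 + 152.20×8 + 658.06×4 = 102468.4 + 3919.83 + 1217.6 + 2632.24 = 110238.07
Index = 83658.51 / 110238.07 × 100 = 75.8889

75.89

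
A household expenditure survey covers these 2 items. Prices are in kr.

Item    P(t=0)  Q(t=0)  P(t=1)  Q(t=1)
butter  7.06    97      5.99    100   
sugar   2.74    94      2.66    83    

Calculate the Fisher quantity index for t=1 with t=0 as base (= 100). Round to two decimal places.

Laspeyres component (base-period weights):
ΣP(t=0)Q(t=1) = 7.06×100 + 2.74×83 = 706 + 227.42 = 933.42
ΣP(t=0)Q(t=0) = 7.06×97 + 2.74×94 = 684.82 + 257.56 = 942.38
L = 933.42 / 942.38 × 100 = 99.0492
Paasche component (current-period weights):
ΣP(t=1)Q(t=1) = 5.99×100 + 2.66×83 = 599 + 220.78 = 819.78
ΣP(t=1)Q(t=0) = 5.99×97 + 2.66×94 = 581.03 + 250.04 = 831.07
P = 819.78 / 831.07 × 100 = 98.6415
Fisher = √(L × P) = √(99.0492 × 98.6415) = 98.8452

98.85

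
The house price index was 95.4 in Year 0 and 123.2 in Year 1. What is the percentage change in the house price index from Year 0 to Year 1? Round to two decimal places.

29.14%

Change = (123.2 − 95.4) / 95.4 × 100
       = 27.8 / 95.4 × 100 = 29.1405%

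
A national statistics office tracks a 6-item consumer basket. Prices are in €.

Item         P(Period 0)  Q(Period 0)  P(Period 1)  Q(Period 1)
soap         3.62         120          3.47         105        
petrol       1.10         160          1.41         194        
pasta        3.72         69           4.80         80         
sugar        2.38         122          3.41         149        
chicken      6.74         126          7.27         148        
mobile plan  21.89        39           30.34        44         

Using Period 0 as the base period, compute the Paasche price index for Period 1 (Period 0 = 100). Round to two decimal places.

122.91

Paasche price index uses current-period quantities as weights.
ΣP(Period 1)·Q(Period 1) = 3.47×105 + 1.41×194 + 4.80×80 + 3.41×149 + 7.27×148 + 30.34×44 = 364.35 + 273.54 + 384 + 508.09 + 1075.96 + 1334.96 = 3940.9
ΣP(Period 0)·Q(Period 1) = 3.62×105 + 1.10×194 + 3.72×80 + 2.38×149 + 6.74×148 + 21.89×44 = 380.1 + 213.4 + 297.6 + 354.62 + 997.52 + 963.16 = 3206.4
Index = 3940.9 / 3206.4 × 100 = 122.9073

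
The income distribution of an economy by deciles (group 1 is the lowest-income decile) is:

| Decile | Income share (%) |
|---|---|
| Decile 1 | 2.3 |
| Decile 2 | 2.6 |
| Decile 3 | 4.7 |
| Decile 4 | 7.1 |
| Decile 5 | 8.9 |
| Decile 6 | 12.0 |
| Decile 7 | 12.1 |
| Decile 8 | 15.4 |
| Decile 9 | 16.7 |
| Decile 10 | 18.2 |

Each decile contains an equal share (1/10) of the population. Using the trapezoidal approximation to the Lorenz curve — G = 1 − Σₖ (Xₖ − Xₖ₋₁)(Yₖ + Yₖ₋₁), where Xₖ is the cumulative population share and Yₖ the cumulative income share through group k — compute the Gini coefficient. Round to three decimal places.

0.313

Cumulative income shares Yₖ: 0.0230, 0.0490, 0.0960, 0.1670, 0.2560, 0.3760, 0.4970, 0.6510, 0.8180, 1.0000
Σ (Xₖ−Xₖ₋₁)(Yₖ+Yₖ₋₁) = (1/10)(0.0230+0.0000) + (1/10)(0.0490+0.0230) + (1/10)(0.0960+0.0490) + (1/10)(0.1670+0.0960) + (1/10)(0.2560+0.1670) + (1/10)(0.3760+0.2560) + (1/10)(0.4970+0.3760) + (1/10)(0.6510+0.4970) + (1/10)(0.8180+0.6510) + (1/10)(1.0000+0.8180)
  = 0.0023 + 0.0072 + 0.0145 + 0.0263 + 0.0423 + 0.0632 + 0.0873 + 0.1148 + 0.1469 + 0.1818 = 0.6866
G = 1 − 0.6866 = 0.3134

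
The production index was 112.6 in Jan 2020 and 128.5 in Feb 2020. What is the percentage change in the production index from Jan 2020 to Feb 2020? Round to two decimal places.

14.12%

Change = (128.5 − 112.6) / 112.6 × 100
       = 15.9 / 112.6 × 100 = 14.1208%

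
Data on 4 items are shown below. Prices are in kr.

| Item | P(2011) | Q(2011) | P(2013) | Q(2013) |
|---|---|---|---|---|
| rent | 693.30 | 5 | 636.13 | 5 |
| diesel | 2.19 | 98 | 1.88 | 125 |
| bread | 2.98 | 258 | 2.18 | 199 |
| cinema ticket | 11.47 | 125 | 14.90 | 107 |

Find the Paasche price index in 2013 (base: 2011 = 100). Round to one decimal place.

97.9

Paasche price index uses current-period quantities as weights.
ΣP(2013)·Q(2013) = 636.13×5 + 1.88×125 + 2.18×199 + 14.90×107 = 3180.65 + 235 + 433.82 + 1594.3 = 5443.77
ΣP(2011)·Q(2013) = 693.30×5 + 2.19×125 + 2.98×199 + 11.47×107 = 3466.5 + 273.75 + 593.02 + 1227.29 = 5560.56
Index = 5443.77 / 5560.56 × 100 = 97.8997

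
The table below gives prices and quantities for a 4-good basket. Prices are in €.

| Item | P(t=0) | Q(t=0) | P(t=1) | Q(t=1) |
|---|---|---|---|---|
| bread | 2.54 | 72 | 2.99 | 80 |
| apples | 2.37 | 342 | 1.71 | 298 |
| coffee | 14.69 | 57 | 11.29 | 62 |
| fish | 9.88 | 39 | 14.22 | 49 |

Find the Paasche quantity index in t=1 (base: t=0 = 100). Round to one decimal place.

107.4

Paasche quantity index uses current-period prices as weights.
ΣP(t=1)·Q(t=1) = 2.99×80 + 1.71×298 + 11.29×62 + 14.22×49 = 239.2 + 509.58 + 699.98 + 696.78 = 2145.54
ΣP(t=1)·Q(t=0) = 2.99×72 + 1.71×342 + 11.29×57 + 14.22×39 = 215.28 + 584.82 + 643.53 + 554.58 = 1998.21
Index = 2145.54 / 1998.21 × 100 = 107.3731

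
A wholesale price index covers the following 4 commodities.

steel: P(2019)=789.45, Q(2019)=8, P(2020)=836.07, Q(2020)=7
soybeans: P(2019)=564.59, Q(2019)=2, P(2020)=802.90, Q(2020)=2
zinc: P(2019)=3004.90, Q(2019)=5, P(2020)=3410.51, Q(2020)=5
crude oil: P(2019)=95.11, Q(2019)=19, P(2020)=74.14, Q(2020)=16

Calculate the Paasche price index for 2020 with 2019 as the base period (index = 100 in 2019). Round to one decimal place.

Paasche price index uses current-period quantities as weights.
ΣP(2020)·Q(2020) = 836.07×7 + 802.90×2 + 3410.51×5 + 74.14×16 = 5852.49 + 1605.8 + 17052.55 + 1186.24 = 25697.08
ΣP(2019)·Q(2020) = 789.45×7 + 564.59×2 + 3004.90×5 + 95.11×16 = 5526.15 + 1129.18 + 15024.5 + 1521.76 = 23201.59
Index = 25697.08 / 23201.59 × 100 = 110.7557

110.8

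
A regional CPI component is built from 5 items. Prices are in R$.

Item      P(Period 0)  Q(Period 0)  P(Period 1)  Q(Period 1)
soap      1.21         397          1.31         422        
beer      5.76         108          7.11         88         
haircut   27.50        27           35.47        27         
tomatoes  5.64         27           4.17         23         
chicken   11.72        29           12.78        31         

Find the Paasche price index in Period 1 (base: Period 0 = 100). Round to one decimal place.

Paasche price index uses current-period quantities as weights.
ΣP(Period 1)·Q(Period 1) = 1.31×422 + 7.11×88 + 35.47×27 + 4.17×23 + 12.78×31 = 552.82 + 625.68 + 957.69 + 95.91 + 396.18 = 2628.28
ΣP(Period 0)·Q(Period 1) = 1.21×422 + 5.76×88 + 27.50×27 + 5.64×23 + 11.72×31 = 510.62 + 506.88 + 742.5 + 129.72 + 363.32 = 2253.04
Index = 2628.28 / 2253.04 × 100 = 116.6548

116.7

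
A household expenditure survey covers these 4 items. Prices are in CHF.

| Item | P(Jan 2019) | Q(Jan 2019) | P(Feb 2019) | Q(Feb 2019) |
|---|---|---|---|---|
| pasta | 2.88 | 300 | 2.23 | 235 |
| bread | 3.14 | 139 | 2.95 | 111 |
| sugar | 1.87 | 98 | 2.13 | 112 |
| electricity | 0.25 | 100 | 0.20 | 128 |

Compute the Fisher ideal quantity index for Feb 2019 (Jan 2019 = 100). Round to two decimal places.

Laspeyres component (base-period weights):
ΣP(Jan 2019)Q(Feb 2019) = 2.88×235 + 3.14×111 + 1.87×112 + 0.25×128 = 676.8 + 348.54 + 209.44 + 32 = 1266.78
ΣP(Jan 2019)Q(Jan 2019) = 2.88×300 + 3.14×139 + 1.87×98 + 0.25×100 = 864 + 436.46 + 183.26 + 25 = 1508.72
L = 1266.78 / 1508.72 × 100 = 83.9639
Paasche component (current-period weights):
ΣP(Feb 2019)Q(Feb 2019) = 2.23×235 + 2.95×111 + 2.13×112 + 0.20×128 = 524.05 + 327.45 + 238.56 + 25.6 = 1115.66
ΣP(Feb 2019)Q(Jan 2019) = 2.23×300 + 2.95×139 + 2.13×98 + 0.20×100 = 669 + 410.05 + 208.74 + 20 = 1307.79
P = 1115.66 / 1307.79 × 100 = 85.3088
Fisher = √(L × P) = √(83.9639 × 85.3088) = 84.6337

84.63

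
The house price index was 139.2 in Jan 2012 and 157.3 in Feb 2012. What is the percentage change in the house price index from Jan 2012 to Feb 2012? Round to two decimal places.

Change = (157.3 − 139.2) / 139.2 × 100
       = 18.1 / 139.2 × 100 = 13.0029%

13.00%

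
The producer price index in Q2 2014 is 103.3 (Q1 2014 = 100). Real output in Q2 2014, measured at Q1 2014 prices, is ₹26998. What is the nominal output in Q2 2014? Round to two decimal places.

Nominal = Real × (Index/100) = 26998 × (103.3/100)
        = 26998 × 1.033 = 27888.9340

27888.93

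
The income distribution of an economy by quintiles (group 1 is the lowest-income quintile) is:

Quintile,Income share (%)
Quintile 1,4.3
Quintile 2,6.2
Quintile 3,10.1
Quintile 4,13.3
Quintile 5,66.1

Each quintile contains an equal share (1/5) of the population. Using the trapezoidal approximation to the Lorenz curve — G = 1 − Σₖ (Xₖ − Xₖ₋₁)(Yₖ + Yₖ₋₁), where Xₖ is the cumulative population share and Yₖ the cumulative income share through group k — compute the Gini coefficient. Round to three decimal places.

0.523

Cumulative income shares Yₖ: 0.0430, 0.1050, 0.2060, 0.3390, 1.0000
Σ (Xₖ−Xₖ₋₁)(Yₖ+Yₖ₋₁) = (1/5)(0.0430+0.0000) + (1/5)(0.1050+0.0430) + (1/5)(0.2060+0.1050) + (1/5)(0.3390+0.2060) + (1/5)(1.0000+0.3390)
  = 0.0086 + 0.0296 + 0.0622 + 0.1090 + 0.2678 = 0.4772
G = 1 − 0.4772 = 0.5228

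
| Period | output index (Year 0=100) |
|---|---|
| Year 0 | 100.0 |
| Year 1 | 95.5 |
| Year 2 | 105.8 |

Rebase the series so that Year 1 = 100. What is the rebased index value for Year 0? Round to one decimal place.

Rebased(Year 0) = 100.0 / 95.5 × 100 = 104.7120

104.7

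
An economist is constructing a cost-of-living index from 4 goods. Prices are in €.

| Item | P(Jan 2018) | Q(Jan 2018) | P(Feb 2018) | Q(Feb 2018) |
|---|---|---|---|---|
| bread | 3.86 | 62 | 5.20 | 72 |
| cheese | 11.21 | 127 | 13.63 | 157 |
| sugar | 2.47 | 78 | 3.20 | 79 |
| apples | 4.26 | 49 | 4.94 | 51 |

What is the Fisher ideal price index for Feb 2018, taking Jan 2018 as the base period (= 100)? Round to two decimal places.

123.25

Laspeyres component (base-period weights):
ΣP(Feb 2018)Q(Jan 2018) = 5.20×62 + 13.63×127 + 3.20×78 + 4.94×49 = 322.4 + 1731.01 + 249.6 + 242.06 = 2545.07
ΣP(Jan 2018)Q(Jan 2018) = 3.86×62 + 11.21×127 + 2.47×78 + 4.26×49 = 239.32 + 1423.67 + 192.66 + 208.74 = 2064.39
L = 2545.07 / 2064.39 × 100 = 123.2844
Paasche component (current-period weights):
ΣP(Feb 2018)Q(Feb 2018) = 5.20×72 + 13.63×157 + 3.20×79 + 4.94×51 = 374.4 + 2139.91 + 252.8 + 251.94 = 3019.05
ΣP(Jan 2018)Q(Feb 2018) = 3.86×72 + 11.21×157 + 2.47×79 + 4.26×51 = 277.92 + 1759.97 + 195.13 + 217.26 = 2450.28
P = 3019.05 / 2450.28 × 100 = 123.2124
Fisher = √(L × P) = √(123.2844 × 123.2124) = 123.2484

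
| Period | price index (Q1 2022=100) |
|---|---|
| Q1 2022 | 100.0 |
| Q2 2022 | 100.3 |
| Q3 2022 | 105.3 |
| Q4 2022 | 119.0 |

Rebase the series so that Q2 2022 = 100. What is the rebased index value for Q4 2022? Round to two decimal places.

118.64

Rebased(Q4 2022) = 119.0 / 100.3 × 100 = 118.6441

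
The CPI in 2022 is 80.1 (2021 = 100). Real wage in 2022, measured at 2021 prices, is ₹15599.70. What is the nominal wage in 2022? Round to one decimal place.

Nominal = Real × (Index/100) = 15599.70 × (80.1/100)
        = 15599.70 × 0.801 = 12495.3597

12495.4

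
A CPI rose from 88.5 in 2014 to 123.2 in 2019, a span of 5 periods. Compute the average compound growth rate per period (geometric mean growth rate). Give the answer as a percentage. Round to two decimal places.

Growth factor = (123.2/88.5)^(1/5) = (1.392090)^(1/5) = 1.068399
Growth rate = 1.068399 − 1 = 0.068399 = 6.8399%

6.84%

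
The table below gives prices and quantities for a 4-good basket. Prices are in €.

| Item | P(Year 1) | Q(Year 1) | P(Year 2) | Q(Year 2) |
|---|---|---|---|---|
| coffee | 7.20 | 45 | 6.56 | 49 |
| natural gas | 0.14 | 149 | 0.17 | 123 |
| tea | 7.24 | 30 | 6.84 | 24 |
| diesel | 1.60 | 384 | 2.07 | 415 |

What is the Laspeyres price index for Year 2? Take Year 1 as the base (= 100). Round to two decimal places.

Laspeyres price index uses base-period quantities as weights.
ΣP(Year 2)·Q(Year 1) = 6.56×45 + 0.17×149 + 6.84×30 + 2.07×384 = 295.2 + 25.33 + 205.2 + 794.88 = 1320.61
ΣP(Year 1)·Q(Year 1) = 7.20×45 + 0.14×149 + 7.24×30 + 1.60×384 = 324 + 20.86 + 217.2 + 614.4 = 1176.46
Index = 1320.61 / 1176.46 × 100 = 112.2529

112.25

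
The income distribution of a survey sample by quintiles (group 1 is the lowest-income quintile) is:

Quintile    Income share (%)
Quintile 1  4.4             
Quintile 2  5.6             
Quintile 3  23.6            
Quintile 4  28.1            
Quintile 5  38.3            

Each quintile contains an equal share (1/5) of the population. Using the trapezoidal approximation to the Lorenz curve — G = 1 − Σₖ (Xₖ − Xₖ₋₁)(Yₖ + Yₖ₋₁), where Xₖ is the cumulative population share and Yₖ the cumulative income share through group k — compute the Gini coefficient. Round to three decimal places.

0.361

Cumulative income shares Yₖ: 0.0440, 0.1000, 0.3360, 0.6170, 1.0000
Σ (Xₖ−Xₖ₋₁)(Yₖ+Yₖ₋₁) = (1/5)(0.0440+0.0000) + (1/5)(0.1000+0.0440) + (1/5)(0.3360+0.1000) + (1/5)(0.6170+0.3360) + (1/5)(1.0000+0.6170)
  = 0.0088 + 0.0288 + 0.0872 + 0.1906 + 0.3234 = 0.6388
G = 1 − 0.6388 = 0.3612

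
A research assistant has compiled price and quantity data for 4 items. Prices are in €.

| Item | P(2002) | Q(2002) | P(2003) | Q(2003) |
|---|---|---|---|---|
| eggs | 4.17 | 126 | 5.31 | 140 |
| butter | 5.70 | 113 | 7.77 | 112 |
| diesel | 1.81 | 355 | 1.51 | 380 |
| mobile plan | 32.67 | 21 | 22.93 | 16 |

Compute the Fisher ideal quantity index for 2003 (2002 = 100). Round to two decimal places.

Laspeyres component (base-period weights):
ΣP(2002)Q(2003) = 4.17×140 + 5.70×112 + 1.81×380 + 32.67×16 = 583.8 + 638.4 + 687.8 + 522.72 = 2432.72
ΣP(2002)Q(2002) = 4.17×126 + 5.70×113 + 1.81×355 + 32.67×21 = 525.42 + 644.1 + 642.55 + 686.07 = 2498.14
L = 2432.72 / 2498.14 × 100 = 97.3813
Paasche component (current-period weights):
ΣP(2003)Q(2003) = 5.31×140 + 7.77×112 + 1.51×380 + 22.93×16 = 743.4 + 870.24 + 573.8 + 366.88 = 2554.32
ΣP(2003)Q(2002) = 5.31×126 + 7.77×113 + 1.51×355 + 22.93×21 = 669.06 + 878.01 + 536.05 + 481.53 = 2564.65
P = 2554.32 / 2564.65 × 100 = 99.5972
Fisher = √(L × P) = √(97.3813 × 99.5972) = 98.4830

98.48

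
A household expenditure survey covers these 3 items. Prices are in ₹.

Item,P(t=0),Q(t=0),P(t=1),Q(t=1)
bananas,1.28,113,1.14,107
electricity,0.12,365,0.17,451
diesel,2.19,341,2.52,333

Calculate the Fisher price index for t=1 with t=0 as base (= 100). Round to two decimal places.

Laspeyres component (base-period weights):
ΣP(t=1)Q(t=0) = 1.14×113 + 0.17×365 + 2.52×341 = 128.82 + 62.05 + 859.32 = 1050.19
ΣP(t=0)Q(t=0) = 1.28×113 + 0.12×365 + 2.19×341 = 144.64 + 43.8 + 746.79 = 935.23
L = 1050.19 / 935.23 × 100 = 112.2922
Paasche component (current-period weights):
ΣP(t=1)Q(t=1) = 1.14×107 + 0.17×451 + 2.52×333 = 121.98 + 76.67 + 839.16 = 1037.81
ΣP(t=0)Q(t=1) = 1.28×107 + 0.12×451 + 2.19×333 = 136.96 + 54.12 + 729.27 = 920.35
P = 1037.81 / 920.35 × 100 = 112.7625
Fisher = √(L × P) = √(112.2922 × 112.7625) = 112.5271

112.53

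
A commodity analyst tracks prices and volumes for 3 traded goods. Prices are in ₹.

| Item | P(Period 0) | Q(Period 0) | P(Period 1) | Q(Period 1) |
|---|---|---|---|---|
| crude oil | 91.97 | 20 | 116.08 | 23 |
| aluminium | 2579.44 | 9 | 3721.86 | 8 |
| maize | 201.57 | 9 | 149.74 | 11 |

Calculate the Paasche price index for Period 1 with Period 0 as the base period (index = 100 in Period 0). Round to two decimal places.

Paasche price index uses current-period quantities as weights.
ΣP(Period 1)·Q(Period 1) = 116.08×23 + 3721.86×8 + 149.74×11 = 2669.84 + 29774.88 + 1647.14 = 34091.86
ΣP(Period 0)·Q(Period 1) = 91.97×23 + 2579.44×8 + 201.57×11 = 2115.31 + 20635.52 + 2217.27 = 24968.1
Index = 34091.86 / 24968.1 × 100 = 136.5417

136.54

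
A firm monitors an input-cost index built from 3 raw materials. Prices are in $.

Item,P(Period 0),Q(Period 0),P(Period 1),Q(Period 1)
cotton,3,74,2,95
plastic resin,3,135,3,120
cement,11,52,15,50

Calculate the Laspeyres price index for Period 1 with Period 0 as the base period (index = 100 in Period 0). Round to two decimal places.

111.18

Laspeyres price index uses base-period quantities as weights.
ΣP(Period 1)·Q(Period 0) = 2×74 + 3×135 + 15×52 = 148 + 405 + 780 = 1333
ΣP(Period 0)·Q(Period 0) = 3×74 + 3×135 + 11×52 = 222 + 405 + 572 = 1199
Index = 1333 / 1199 × 100 = 111.1760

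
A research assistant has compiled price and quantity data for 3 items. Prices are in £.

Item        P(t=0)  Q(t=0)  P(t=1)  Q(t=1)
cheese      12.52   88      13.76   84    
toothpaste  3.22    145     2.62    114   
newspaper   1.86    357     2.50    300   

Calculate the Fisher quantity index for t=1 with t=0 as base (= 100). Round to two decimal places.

88.66

Laspeyres component (base-period weights):
ΣP(t=0)Q(t=1) = 12.52×84 + 3.22×114 + 1.86×300 = 1051.68 + 367.08 + 558 = 1976.76
ΣP(t=0)Q(t=0) = 12.52×88 + 3.22×145 + 1.86×357 = 1101.76 + 466.9 + 664.02 = 2232.68
L = 1976.76 / 2232.68 × 100 = 88.5375
Paasche component (current-period weights):
ΣP(t=1)Q(t=1) = 13.76×84 + 2.62×114 + 2.50×300 = 1155.84 + 298.68 + 750 = 2204.52
ΣP(t=1)Q(t=0) = 13.76×88 + 2.62×145 + 2.50×357 = 1210.88 + 379.9 + 892.5 = 2483.28
P = 2204.52 / 2483.28 × 100 = 88.7745
Fisher = √(L × P) = √(88.5375 × 88.7745) = 88.6560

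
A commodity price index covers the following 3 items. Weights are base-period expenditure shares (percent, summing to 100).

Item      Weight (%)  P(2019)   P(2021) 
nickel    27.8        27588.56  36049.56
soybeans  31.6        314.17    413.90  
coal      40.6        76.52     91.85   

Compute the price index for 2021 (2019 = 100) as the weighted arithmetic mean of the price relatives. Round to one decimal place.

nickel: 27.8 × (36049.56/27588.56) = 27.8 × 1.306685 = 36.3258
soybeans: 31.6 × (413.90/314.17) = 31.6 × 1.317440 = 41.6311
coal: 40.6 × (91.85/76.52) = 40.6 × 1.200340 = 48.7338
Index = Σ wᵢ·(p₁ᵢ/p₀ᵢ) = 36.3258 + 41.6311 + 48.7338 = 126.6907

126.7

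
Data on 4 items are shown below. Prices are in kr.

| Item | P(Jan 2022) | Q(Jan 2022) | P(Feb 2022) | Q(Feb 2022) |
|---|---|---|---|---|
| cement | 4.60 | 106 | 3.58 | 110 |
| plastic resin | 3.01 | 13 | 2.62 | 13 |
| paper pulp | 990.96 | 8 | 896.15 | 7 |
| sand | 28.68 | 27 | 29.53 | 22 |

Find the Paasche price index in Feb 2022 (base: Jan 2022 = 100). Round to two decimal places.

90.60

Paasche price index uses current-period quantities as weights.
ΣP(Feb 2022)·Q(Feb 2022) = 3.58×110 + 2.62×13 + 896.15×7 + 29.53×22 = 393.8 + 34.06 + 6273.05 + 649.66 = 7350.57
ΣP(Jan 2022)·Q(Feb 2022) = 4.60×110 + 3.01×13 + 990.96×7 + 28.68×22 = 506 + 39.13 + 6936.72 + 630.96 = 8112.81
Index = 7350.57 / 8112.81 × 100 = 90.6045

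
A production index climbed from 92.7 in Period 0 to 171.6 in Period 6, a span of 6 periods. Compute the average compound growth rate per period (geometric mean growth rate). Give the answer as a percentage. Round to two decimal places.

Growth factor = (171.6/92.7)^(1/6) = (1.851133)^(1/6) = 1.108085
Growth rate = 1.108085 − 1 = 0.108085 = 10.8085%

10.81%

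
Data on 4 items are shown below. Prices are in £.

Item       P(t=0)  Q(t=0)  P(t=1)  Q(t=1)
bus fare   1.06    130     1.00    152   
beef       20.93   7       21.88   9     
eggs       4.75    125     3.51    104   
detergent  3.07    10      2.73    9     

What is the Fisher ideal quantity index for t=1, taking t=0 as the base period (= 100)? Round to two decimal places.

97.21

Laspeyres component (base-period weights):
ΣP(t=0)Q(t=1) = 1.06×152 + 20.93×9 + 4.75×104 + 3.07×9 = 161.12 + 188.37 + 494 + 27.63 = 871.12
ΣP(t=0)Q(t=0) = 1.06×130 + 20.93×7 + 4.75×125 + 3.07×10 = 137.8 + 146.51 + 593.75 + 30.7 = 908.76
L = 871.12 / 908.76 × 100 = 95.8581
Paasche component (current-period weights):
ΣP(t=1)Q(t=1) = 1.00×152 + 21.88×9 + 3.51×104 + 2.73×9 = 152 + 196.92 + 365.04 + 24.57 = 738.53
ΣP(t=1)Q(t=0) = 1.00×130 + 21.88×7 + 3.51×125 + 2.73×10 = 130 + 153.16 + 438.75 + 27.3 = 749.21
P = 738.53 / 749.21 × 100 = 98.5745
Fisher = √(L × P) = √(95.8581 × 98.5745) = 97.2068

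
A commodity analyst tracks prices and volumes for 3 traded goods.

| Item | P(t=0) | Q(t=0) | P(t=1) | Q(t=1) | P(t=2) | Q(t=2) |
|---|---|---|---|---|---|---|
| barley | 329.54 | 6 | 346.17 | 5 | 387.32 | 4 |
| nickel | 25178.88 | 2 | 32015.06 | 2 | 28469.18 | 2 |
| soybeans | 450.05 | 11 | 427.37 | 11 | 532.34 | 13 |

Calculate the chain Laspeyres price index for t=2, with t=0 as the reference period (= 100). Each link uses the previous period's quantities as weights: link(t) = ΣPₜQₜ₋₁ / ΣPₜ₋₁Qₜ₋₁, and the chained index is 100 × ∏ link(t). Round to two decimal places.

113.55

Link t=0→t=1:
ΣP(t=1)Q(t=0) = 346.17×6 + 32015.06×2 + 427.37×11 = 2077.02 + 64030.12 + 4701.07 = 70808.21
ΣP(t=0)Q(t=0) = 329.54×6 + 25178.88×2 + 450.05×11 = 1977.24 + 50357.76 + 4950.55 = 57285.55
link = 70808.21/57285.55 = 1.236057
Link t=1→t=2:
ΣP(t=2)Q(t=1) = 387.32×5 + 28469.18×2 + 532.34×11 = 1936.6 + 56938.36 + 5855.74 = 64730.7
ΣP(t=1)Q(t=1) = 346.17×5 + 32015.06×2 + 427.37×11 = 1730.85 + 64030.12 + 4701.07 = 70462.04
link = 64730.7/70462.04 = 0.918661
Chained index = 100 × 1.236057 × 0.918661 = 113.5517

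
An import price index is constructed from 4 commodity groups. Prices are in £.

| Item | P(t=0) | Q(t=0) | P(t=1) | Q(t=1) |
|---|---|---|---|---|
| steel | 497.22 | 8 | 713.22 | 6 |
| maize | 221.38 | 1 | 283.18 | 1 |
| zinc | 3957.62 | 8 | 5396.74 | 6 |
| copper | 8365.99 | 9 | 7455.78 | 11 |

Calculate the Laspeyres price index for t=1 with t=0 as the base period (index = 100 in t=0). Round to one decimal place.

104.6

Laspeyres price index uses base-period quantities as weights.
ΣP(t=1)·Q(t=0) = 713.22×8 + 283.18×1 + 5396.74×8 + 7455.78×9 = 5705.76 + 283.18 + 43173.92 + 67102.02 = 116264.88
ΣP(t=0)·Q(t=0) = 497.22×8 + 221.38×1 + 3957.62×8 + 8365.99×9 = 3977.76 + 221.38 + 31660.96 + 75293.91 = 111154.01
Index = 116264.88 / 111154.01 × 100 = 104.5980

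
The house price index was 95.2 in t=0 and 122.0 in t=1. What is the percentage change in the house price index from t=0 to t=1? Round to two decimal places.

Change = (122.0 − 95.2) / 95.2 × 100
       = 26.8 / 95.2 × 100 = 28.1513%

28.15%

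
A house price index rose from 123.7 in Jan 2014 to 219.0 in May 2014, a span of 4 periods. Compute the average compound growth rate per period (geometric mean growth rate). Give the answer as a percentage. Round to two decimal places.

Growth factor = (219.0/123.7)^(1/4) = (1.770412)^(1/4) = 1.153503
Growth rate = 1.153503 − 1 = 0.153503 = 15.3503%

15.35%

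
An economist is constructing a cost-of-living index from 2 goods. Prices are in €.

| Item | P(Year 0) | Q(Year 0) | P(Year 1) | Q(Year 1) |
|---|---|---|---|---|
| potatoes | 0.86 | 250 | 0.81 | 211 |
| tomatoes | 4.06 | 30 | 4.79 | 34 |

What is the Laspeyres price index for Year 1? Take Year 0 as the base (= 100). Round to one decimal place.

Laspeyres price index uses base-period quantities as weights.
ΣP(Year 1)·Q(Year 0) = 0.81×250 + 4.79×30 = 202.5 + 143.7 = 346.2
ΣP(Year 0)·Q(Year 0) = 0.86×250 + 4.06×30 = 215 + 121.8 = 336.8
Index = 346.2 / 336.8 × 100 = 102.7910

102.8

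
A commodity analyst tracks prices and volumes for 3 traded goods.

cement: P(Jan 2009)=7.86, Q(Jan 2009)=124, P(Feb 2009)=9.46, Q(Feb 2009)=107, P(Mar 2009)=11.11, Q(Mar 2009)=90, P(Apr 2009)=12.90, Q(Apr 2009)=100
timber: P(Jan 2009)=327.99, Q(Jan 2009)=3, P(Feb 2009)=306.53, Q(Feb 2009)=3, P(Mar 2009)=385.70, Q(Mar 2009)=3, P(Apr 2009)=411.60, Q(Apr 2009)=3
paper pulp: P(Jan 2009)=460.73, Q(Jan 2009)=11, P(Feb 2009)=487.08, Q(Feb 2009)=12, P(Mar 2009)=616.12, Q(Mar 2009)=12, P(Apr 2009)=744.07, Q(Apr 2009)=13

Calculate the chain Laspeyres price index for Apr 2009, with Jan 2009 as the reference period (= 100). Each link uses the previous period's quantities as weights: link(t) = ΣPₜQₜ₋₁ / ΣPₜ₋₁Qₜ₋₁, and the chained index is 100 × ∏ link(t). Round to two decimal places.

Link Jan 2009→Feb 2009:
ΣP(Feb 2009)Q(Jan 2009) = 9.46×124 + 306.53×3 + 487.08×11 = 1173.04 + 919.59 + 5357.88 = 7450.51
ΣP(Jan 2009)Q(Jan 2009) = 7.86×124 + 327.99×3 + 460.73×11 = 974.64 + 983.97 + 5068.03 = 7026.64
link = 7450.51/7026.64 = 1.060323
Link Feb 2009→Mar 2009:
ΣP(Mar 2009)Q(Feb 2009) = 11.11×107 + 385.70×3 + 616.12×12 = 1188.77 + 1157.1 + 7393.44 = 9739.31
ΣP(Feb 2009)Q(Feb 2009) = 9.46×107 + 306.53×3 + 487.08×12 = 1012.22 + 919.59 + 5844.96 = 7776.77
link = 9739.31/7776.77 = 1.252359
Link Mar 2009→Apr 2009:
ΣP(Apr 2009)Q(Mar 2009) = 12.90×90 + 411.60×3 + 744.07×12 = 1161 + 1234.8 + 8928.84 = 11324.64
ΣP(Mar 2009)Q(Mar 2009) = 11.11×90 + 385.70×3 + 616.12×12 = 999.9 + 1157.1 + 7393.44 = 9550.44
link = 11324.64/9550.44 = 1.185772
Chained index = 100 × 1.060323 × 1.252359 × 1.185772 = 157.4593

157.46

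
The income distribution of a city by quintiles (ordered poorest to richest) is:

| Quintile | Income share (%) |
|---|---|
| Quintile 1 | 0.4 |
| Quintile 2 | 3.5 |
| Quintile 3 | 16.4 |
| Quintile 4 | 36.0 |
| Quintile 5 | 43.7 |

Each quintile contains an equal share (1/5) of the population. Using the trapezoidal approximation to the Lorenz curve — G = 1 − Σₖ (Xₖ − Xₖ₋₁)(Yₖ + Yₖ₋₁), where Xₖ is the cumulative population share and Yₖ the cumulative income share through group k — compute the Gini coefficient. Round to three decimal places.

Cumulative income shares Yₖ: 0.0040, 0.0390, 0.2030, 0.5630, 1.0000
Σ (Xₖ−Xₖ₋₁)(Yₖ+Yₖ₋₁) = (1/5)(0.0040+0.0000) + (1/5)(0.0390+0.0040) + (1/5)(0.2030+0.0390) + (1/5)(0.5630+0.2030) + (1/5)(1.0000+0.5630)
  = 0.0008 + 0.0086 + 0.0484 + 0.1532 + 0.3126 = 0.5236
G = 1 − 0.5236 = 0.4764

0.476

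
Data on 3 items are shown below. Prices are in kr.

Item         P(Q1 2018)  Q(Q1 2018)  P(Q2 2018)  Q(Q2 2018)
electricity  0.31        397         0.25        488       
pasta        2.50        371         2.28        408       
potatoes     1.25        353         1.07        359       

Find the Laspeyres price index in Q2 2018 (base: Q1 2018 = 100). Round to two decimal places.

88.67

Laspeyres price index uses base-period quantities as weights.
ΣP(Q2 2018)·Q(Q1 2018) = 0.25×397 + 2.28×371 + 1.07×353 = 99.25 + 845.88 + 377.71 = 1322.84
ΣP(Q1 2018)·Q(Q1 2018) = 0.31×397 + 2.50×371 + 1.25×353 = 123.07 + 927.5 + 441.25 = 1491.82
Index = 1322.84 / 1491.82 × 100 = 88.6729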